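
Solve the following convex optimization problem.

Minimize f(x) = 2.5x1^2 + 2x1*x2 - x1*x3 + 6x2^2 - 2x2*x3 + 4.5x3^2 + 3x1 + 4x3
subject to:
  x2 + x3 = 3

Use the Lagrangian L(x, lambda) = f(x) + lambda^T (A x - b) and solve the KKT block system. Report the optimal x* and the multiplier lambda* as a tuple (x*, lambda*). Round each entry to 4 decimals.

Form the Lagrangian:
  L(x, lambda) = (1/2) x^T Q x + c^T x + lambda^T (A x - b)
Stationarity (grad_x L = 0): Q x + c + A^T lambda = 0.
Primal feasibility: A x = b.

This gives the KKT block system:
  [ Q   A^T ] [ x     ]   [-c ]
  [ A    0  ] [ lambda ] = [ b ]

Solving the linear system:
  x*      = (-0.9569, 1.5948, 1.4052)
  lambda* = (-14.4138)
  f(x*)   = 22.9957

x* = (-0.9569, 1.5948, 1.4052), lambda* = (-14.4138)


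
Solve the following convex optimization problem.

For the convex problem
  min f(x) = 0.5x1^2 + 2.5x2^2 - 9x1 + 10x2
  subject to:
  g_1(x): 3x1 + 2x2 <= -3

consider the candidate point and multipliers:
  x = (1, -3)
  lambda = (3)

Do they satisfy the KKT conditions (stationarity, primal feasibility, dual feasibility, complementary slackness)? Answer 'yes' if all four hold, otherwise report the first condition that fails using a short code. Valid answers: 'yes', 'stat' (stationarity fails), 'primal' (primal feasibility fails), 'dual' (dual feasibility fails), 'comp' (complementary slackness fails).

Gradient of f: grad f(x) = Q x + c = (-8, -5)
Constraint values g_i(x) = a_i^T x - b_i:
  g_1((1, -3)) = 0
Stationarity residual: grad f(x) + sum_i lambda_i a_i = (1, 1)
  -> stationarity FAILS
Primal feasibility (all g_i <= 0): OK
Dual feasibility (all lambda_i >= 0): OK
Complementary slackness (lambda_i * g_i(x) = 0 for all i): OK

Verdict: the first failing condition is stationarity -> stat.

stat


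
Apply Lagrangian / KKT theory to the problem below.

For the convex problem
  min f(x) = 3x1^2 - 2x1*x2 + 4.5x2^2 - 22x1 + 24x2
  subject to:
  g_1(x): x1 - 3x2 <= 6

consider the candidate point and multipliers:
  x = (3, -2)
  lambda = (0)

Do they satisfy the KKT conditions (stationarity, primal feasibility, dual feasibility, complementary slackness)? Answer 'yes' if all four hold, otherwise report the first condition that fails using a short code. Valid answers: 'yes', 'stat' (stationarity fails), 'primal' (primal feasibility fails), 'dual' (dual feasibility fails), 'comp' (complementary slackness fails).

Gradient of f: grad f(x) = Q x + c = (0, 0)
Constraint values g_i(x) = a_i^T x - b_i:
  g_1((3, -2)) = 3
Stationarity residual: grad f(x) + sum_i lambda_i a_i = (0, 0)
  -> stationarity OK
Primal feasibility (all g_i <= 0): FAILS
Dual feasibility (all lambda_i >= 0): OK
Complementary slackness (lambda_i * g_i(x) = 0 for all i): OK

Verdict: the first failing condition is primal_feasibility -> primal.

primal


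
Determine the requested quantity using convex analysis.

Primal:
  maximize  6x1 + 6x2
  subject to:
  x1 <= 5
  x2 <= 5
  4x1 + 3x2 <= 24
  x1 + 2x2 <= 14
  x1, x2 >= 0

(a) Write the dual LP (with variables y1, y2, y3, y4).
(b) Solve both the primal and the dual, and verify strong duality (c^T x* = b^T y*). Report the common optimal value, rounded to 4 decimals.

The standard primal-dual pair for 'max c^T x s.t. A x <= b, x >= 0' is:
  Dual:  min b^T y  s.t.  A^T y >= c,  y >= 0.

So the dual LP is:
  minimize  5y1 + 5y2 + 24y3 + 14y4
  subject to:
    y1 + 4y3 + y4 >= 6
    y2 + 3y3 + 2y4 >= 6
    y1, y2, y3, y4 >= 0

Solving the primal: x* = (2.25, 5).
  primal value c^T x* = 43.5.
Solving the dual: y* = (0, 1.5, 1.5, 0).
  dual value b^T y* = 43.5.
Strong duality: c^T x* = b^T y*. Confirmed.

43.5


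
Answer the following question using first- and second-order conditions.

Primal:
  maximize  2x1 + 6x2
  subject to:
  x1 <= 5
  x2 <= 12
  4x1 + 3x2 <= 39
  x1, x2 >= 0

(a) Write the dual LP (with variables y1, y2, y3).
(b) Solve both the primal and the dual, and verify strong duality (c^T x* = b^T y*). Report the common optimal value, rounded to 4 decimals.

The standard primal-dual pair for 'max c^T x s.t. A x <= b, x >= 0' is:
  Dual:  min b^T y  s.t.  A^T y >= c,  y >= 0.

So the dual LP is:
  minimize  5y1 + 12y2 + 39y3
  subject to:
    y1 + 4y3 >= 2
    y2 + 3y3 >= 6
    y1, y2, y3 >= 0

Solving the primal: x* = (0.75, 12).
  primal value c^T x* = 73.5.
Solving the dual: y* = (0, 4.5, 0.5).
  dual value b^T y* = 73.5.
Strong duality: c^T x* = b^T y*. Confirmed.

73.5


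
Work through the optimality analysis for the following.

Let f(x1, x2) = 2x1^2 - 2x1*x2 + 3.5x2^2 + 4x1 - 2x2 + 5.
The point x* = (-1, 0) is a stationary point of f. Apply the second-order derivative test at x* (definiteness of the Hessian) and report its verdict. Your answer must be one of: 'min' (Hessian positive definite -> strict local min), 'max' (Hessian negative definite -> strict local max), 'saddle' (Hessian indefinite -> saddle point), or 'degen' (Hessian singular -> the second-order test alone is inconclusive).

Compute the Hessian H = grad^2 f:
  H = [[4, -2], [-2, 7]]
Verify stationarity: grad f(x*) = H x* + g = (0, 0).
Eigenvalues of H: 3, 8.
Both eigenvalues > 0, so H is positive definite -> x* is a strict local min.

min


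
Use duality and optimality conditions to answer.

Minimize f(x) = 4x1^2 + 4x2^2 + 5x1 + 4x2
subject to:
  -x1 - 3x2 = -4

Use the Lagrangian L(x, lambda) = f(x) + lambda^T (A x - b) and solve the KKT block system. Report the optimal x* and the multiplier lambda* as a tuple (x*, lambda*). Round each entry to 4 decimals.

Form the Lagrangian:
  L(x, lambda) = (1/2) x^T Q x + c^T x + lambda^T (A x - b)
Stationarity (grad_x L = 0): Q x + c + A^T lambda = 0.
Primal feasibility: A x = b.

This gives the KKT block system:
  [ Q   A^T ] [ x     ]   [-c ]
  [ A    0  ] [ lambda ] = [ b ]

Solving the linear system:
  x*      = (-0.0125, 1.3375)
  lambda* = (4.9)
  f(x*)   = 12.4438

x* = (-0.0125, 1.3375), lambda* = (4.9)


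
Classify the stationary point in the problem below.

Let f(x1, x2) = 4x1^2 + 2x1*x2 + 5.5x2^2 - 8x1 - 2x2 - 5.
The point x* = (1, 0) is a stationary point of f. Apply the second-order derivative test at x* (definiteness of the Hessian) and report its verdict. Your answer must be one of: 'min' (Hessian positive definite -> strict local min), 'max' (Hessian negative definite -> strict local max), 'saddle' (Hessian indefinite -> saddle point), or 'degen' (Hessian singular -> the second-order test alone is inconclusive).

Compute the Hessian H = grad^2 f:
  H = [[8, 2], [2, 11]]
Verify stationarity: grad f(x*) = H x* + g = (0, 0).
Eigenvalues of H: 7, 12.
Both eigenvalues > 0, so H is positive definite -> x* is a strict local min.

min


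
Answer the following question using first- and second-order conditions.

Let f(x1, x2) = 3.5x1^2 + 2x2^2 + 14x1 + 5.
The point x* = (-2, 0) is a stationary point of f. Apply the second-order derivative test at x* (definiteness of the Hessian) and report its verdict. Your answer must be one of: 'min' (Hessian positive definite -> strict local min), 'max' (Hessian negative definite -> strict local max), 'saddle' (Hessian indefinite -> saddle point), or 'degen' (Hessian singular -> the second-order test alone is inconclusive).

Compute the Hessian H = grad^2 f:
  H = [[7, 0], [0, 4]]
Verify stationarity: grad f(x*) = H x* + g = (0, 0).
Eigenvalues of H: 4, 7.
Both eigenvalues > 0, so H is positive definite -> x* is a strict local min.

min


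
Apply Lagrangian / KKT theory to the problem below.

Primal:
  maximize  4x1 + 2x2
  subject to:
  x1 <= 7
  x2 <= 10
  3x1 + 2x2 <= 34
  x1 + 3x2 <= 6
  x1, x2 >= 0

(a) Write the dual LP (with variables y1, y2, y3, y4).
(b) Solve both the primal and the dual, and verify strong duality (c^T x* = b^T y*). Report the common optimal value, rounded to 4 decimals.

The standard primal-dual pair for 'max c^T x s.t. A x <= b, x >= 0' is:
  Dual:  min b^T y  s.t.  A^T y >= c,  y >= 0.

So the dual LP is:
  minimize  7y1 + 10y2 + 34y3 + 6y4
  subject to:
    y1 + 3y3 + y4 >= 4
    y2 + 2y3 + 3y4 >= 2
    y1, y2, y3, y4 >= 0

Solving the primal: x* = (6, 0).
  primal value c^T x* = 24.
Solving the dual: y* = (0, 0, 0, 4).
  dual value b^T y* = 24.
Strong duality: c^T x* = b^T y*. Confirmed.

24


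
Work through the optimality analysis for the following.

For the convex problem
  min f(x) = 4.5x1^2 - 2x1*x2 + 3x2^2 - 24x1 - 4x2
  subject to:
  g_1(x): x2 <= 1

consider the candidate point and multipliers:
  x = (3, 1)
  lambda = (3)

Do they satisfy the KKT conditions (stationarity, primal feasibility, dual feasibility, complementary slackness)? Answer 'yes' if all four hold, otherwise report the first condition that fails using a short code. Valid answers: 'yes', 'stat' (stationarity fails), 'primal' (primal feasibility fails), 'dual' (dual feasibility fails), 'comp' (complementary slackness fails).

Gradient of f: grad f(x) = Q x + c = (1, -4)
Constraint values g_i(x) = a_i^T x - b_i:
  g_1((3, 1)) = 0
Stationarity residual: grad f(x) + sum_i lambda_i a_i = (1, -1)
  -> stationarity FAILS
Primal feasibility (all g_i <= 0): OK
Dual feasibility (all lambda_i >= 0): OK
Complementary slackness (lambda_i * g_i(x) = 0 for all i): OK

Verdict: the first failing condition is stationarity -> stat.

stat


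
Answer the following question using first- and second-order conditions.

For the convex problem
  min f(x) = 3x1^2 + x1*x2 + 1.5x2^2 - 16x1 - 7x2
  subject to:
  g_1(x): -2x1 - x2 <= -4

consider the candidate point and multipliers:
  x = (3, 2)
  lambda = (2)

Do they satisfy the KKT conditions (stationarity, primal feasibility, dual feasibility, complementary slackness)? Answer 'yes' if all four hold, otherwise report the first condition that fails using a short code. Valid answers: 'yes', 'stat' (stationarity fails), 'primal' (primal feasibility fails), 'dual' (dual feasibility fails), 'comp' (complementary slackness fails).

Gradient of f: grad f(x) = Q x + c = (4, 2)
Constraint values g_i(x) = a_i^T x - b_i:
  g_1((3, 2)) = -4
Stationarity residual: grad f(x) + sum_i lambda_i a_i = (0, 0)
  -> stationarity OK
Primal feasibility (all g_i <= 0): OK
Dual feasibility (all lambda_i >= 0): OK
Complementary slackness (lambda_i * g_i(x) = 0 for all i): FAILS

Verdict: the first failing condition is complementary_slackness -> comp.

comp


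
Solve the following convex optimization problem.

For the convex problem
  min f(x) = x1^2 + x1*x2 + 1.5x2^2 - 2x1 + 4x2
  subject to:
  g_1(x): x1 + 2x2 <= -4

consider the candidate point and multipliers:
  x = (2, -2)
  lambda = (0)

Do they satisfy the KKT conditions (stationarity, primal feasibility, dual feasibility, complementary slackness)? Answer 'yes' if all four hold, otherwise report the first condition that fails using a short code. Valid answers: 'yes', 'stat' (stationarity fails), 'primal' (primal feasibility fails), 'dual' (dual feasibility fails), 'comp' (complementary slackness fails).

Gradient of f: grad f(x) = Q x + c = (0, 0)
Constraint values g_i(x) = a_i^T x - b_i:
  g_1((2, -2)) = 2
Stationarity residual: grad f(x) + sum_i lambda_i a_i = (0, 0)
  -> stationarity OK
Primal feasibility (all g_i <= 0): FAILS
Dual feasibility (all lambda_i >= 0): OK
Complementary slackness (lambda_i * g_i(x) = 0 for all i): OK

Verdict: the first failing condition is primal_feasibility -> primal.

primal


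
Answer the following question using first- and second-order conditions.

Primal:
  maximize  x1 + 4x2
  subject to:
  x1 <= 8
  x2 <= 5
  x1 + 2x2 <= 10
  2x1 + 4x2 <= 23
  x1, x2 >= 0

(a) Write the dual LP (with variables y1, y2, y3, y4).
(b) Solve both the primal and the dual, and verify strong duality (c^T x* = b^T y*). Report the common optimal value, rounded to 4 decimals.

The standard primal-dual pair for 'max c^T x s.t. A x <= b, x >= 0' is:
  Dual:  min b^T y  s.t.  A^T y >= c,  y >= 0.

So the dual LP is:
  minimize  8y1 + 5y2 + 10y3 + 23y4
  subject to:
    y1 + y3 + 2y4 >= 1
    y2 + 2y3 + 4y4 >= 4
    y1, y2, y3, y4 >= 0

Solving the primal: x* = (0, 5).
  primal value c^T x* = 20.
Solving the dual: y* = (0, 0, 2, 0).
  dual value b^T y* = 20.
Strong duality: c^T x* = b^T y*. Confirmed.

20


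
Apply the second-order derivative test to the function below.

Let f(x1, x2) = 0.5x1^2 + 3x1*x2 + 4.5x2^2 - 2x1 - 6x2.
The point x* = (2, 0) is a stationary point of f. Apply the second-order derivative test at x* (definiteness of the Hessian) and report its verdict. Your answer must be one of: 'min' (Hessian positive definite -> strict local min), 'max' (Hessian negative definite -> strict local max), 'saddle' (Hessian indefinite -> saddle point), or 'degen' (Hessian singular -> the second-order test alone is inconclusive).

Compute the Hessian H = grad^2 f:
  H = [[1, 3], [3, 9]]
Verify stationarity: grad f(x*) = H x* + g = (0, 0).
Eigenvalues of H: 0, 10.
H has a zero eigenvalue (singular; positive semidefinite but not definite), so H is neither positive definite, negative definite, nor indefinite. The second-order test alone is inconclusive -> degen.
(Indeed, f is constant along the null direction of H through x*, so x* is not a strict local extremum.)

degen


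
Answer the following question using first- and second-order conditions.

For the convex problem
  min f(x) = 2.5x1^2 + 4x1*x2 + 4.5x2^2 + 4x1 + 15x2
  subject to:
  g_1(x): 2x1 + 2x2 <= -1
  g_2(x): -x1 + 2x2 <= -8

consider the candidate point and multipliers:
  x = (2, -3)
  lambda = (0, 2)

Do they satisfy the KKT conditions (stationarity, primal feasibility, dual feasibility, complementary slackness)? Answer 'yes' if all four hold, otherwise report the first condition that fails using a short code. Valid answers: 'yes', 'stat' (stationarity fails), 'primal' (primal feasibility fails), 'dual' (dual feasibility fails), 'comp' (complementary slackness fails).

Gradient of f: grad f(x) = Q x + c = (2, -4)
Constraint values g_i(x) = a_i^T x - b_i:
  g_1((2, -3)) = -1
  g_2((2, -3)) = 0
Stationarity residual: grad f(x) + sum_i lambda_i a_i = (0, 0)
  -> stationarity OK
Primal feasibility (all g_i <= 0): OK
Dual feasibility (all lambda_i >= 0): OK
Complementary slackness (lambda_i * g_i(x) = 0 for all i): OK

Verdict: yes, KKT holds.

yes


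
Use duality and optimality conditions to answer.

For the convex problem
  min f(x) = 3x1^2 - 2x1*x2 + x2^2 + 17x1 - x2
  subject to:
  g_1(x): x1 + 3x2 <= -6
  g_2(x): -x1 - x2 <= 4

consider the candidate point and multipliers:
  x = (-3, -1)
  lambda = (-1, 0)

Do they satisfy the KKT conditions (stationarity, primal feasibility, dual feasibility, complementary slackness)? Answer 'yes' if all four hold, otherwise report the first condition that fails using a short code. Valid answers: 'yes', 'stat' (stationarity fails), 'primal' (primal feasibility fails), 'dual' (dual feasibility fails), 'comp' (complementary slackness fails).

Gradient of f: grad f(x) = Q x + c = (1, 3)
Constraint values g_i(x) = a_i^T x - b_i:
  g_1((-3, -1)) = 0
  g_2((-3, -1)) = 0
Stationarity residual: grad f(x) + sum_i lambda_i a_i = (0, 0)
  -> stationarity OK
Primal feasibility (all g_i <= 0): OK
Dual feasibility (all lambda_i >= 0): FAILS
Complementary slackness (lambda_i * g_i(x) = 0 for all i): OK

Verdict: the first failing condition is dual_feasibility -> dual.

dual


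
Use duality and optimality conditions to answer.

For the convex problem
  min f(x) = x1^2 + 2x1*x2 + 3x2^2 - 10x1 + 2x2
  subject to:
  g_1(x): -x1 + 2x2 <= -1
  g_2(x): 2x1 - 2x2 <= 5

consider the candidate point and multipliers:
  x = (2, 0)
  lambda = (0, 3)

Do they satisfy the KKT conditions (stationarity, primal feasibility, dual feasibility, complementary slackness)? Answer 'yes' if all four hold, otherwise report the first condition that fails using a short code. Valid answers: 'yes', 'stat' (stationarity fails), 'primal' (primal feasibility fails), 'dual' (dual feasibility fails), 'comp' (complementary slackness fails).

Gradient of f: grad f(x) = Q x + c = (-6, 6)
Constraint values g_i(x) = a_i^T x - b_i:
  g_1((2, 0)) = -1
  g_2((2, 0)) = -1
Stationarity residual: grad f(x) + sum_i lambda_i a_i = (0, 0)
  -> stationarity OK
Primal feasibility (all g_i <= 0): OK
Dual feasibility (all lambda_i >= 0): OK
Complementary slackness (lambda_i * g_i(x) = 0 for all i): FAILS

Verdict: the first failing condition is complementary_slackness -> comp.

comp


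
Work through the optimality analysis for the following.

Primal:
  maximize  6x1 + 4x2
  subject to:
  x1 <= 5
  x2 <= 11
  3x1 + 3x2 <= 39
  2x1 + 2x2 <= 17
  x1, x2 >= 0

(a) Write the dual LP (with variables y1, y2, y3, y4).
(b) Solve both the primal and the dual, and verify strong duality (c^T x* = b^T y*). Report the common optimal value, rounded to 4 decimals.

The standard primal-dual pair for 'max c^T x s.t. A x <= b, x >= 0' is:
  Dual:  min b^T y  s.t.  A^T y >= c,  y >= 0.

So the dual LP is:
  minimize  5y1 + 11y2 + 39y3 + 17y4
  subject to:
    y1 + 3y3 + 2y4 >= 6
    y2 + 3y3 + 2y4 >= 4
    y1, y2, y3, y4 >= 0

Solving the primal: x* = (5, 3.5).
  primal value c^T x* = 44.
Solving the dual: y* = (2, 0, 0, 2).
  dual value b^T y* = 44.
Strong duality: c^T x* = b^T y*. Confirmed.

44


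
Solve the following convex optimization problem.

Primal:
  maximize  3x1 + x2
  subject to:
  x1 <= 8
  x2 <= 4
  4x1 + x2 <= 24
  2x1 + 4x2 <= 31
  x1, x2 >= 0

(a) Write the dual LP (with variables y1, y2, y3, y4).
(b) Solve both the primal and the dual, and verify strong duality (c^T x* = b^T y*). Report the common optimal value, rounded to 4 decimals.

The standard primal-dual pair for 'max c^T x s.t. A x <= b, x >= 0' is:
  Dual:  min b^T y  s.t.  A^T y >= c,  y >= 0.

So the dual LP is:
  minimize  8y1 + 4y2 + 24y3 + 31y4
  subject to:
    y1 + 4y3 + 2y4 >= 3
    y2 + y3 + 4y4 >= 1
    y1, y2, y3, y4 >= 0

Solving the primal: x* = (5, 4).
  primal value c^T x* = 19.
Solving the dual: y* = (0, 0.25, 0.75, 0).
  dual value b^T y* = 19.
Strong duality: c^T x* = b^T y*. Confirmed.

19


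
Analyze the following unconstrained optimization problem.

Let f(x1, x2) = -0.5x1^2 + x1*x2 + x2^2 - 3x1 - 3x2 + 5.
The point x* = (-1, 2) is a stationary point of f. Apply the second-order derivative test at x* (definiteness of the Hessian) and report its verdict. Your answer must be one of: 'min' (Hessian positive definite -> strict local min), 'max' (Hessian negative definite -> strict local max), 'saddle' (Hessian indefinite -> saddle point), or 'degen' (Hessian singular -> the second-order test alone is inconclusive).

Compute the Hessian H = grad^2 f:
  H = [[-1, 1], [1, 2]]
Verify stationarity: grad f(x*) = H x* + g = (0, 0).
Eigenvalues of H: -1.3028, 2.3028.
Eigenvalues have mixed signs, so H is indefinite -> x* is a saddle point.

saddle


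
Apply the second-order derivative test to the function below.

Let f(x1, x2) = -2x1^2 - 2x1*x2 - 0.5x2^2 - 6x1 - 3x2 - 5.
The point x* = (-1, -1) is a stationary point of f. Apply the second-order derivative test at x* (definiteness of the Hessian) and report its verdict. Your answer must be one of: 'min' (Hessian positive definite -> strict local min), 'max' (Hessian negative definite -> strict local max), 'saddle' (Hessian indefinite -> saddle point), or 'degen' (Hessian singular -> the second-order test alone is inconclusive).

Compute the Hessian H = grad^2 f:
  H = [[-4, -2], [-2, -1]]
Verify stationarity: grad f(x*) = H x* + g = (0, 0).
Eigenvalues of H: -5, 0.
H has a zero eigenvalue (singular; negative semidefinite but not definite), so H is neither positive definite, negative definite, nor indefinite. The second-order test alone is inconclusive -> degen.
(Indeed, f is constant along the null direction of H through x*, so x* is not a strict local extremum.)

degen


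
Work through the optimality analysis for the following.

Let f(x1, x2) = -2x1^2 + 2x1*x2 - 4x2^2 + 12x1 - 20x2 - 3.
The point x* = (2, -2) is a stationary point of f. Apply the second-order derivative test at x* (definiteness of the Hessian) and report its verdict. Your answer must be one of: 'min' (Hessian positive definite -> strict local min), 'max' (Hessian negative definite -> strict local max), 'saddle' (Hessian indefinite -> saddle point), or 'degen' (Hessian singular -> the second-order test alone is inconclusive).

Compute the Hessian H = grad^2 f:
  H = [[-4, 2], [2, -8]]
Verify stationarity: grad f(x*) = H x* + g = (0, 0).
Eigenvalues of H: -8.8284, -3.1716.
Both eigenvalues < 0, so H is negative definite -> x* is a strict local max.

max


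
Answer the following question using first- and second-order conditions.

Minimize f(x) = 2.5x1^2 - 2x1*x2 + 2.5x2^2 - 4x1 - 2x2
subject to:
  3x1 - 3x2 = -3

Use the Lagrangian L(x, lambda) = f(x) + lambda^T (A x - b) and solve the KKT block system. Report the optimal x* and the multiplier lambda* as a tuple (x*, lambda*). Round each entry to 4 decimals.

Form the Lagrangian:
  L(x, lambda) = (1/2) x^T Q x + c^T x + lambda^T (A x - b)
Stationarity (grad_x L = 0): Q x + c + A^T lambda = 0.
Primal feasibility: A x = b.

This gives the KKT block system:
  [ Q   A^T ] [ x     ]   [-c ]
  [ A    0  ] [ lambda ] = [ b ]

Solving the linear system:
  x*      = (0.5, 1.5)
  lambda* = (1.5)
  f(x*)   = -0.25

x* = (0.5, 1.5), lambda* = (1.5)


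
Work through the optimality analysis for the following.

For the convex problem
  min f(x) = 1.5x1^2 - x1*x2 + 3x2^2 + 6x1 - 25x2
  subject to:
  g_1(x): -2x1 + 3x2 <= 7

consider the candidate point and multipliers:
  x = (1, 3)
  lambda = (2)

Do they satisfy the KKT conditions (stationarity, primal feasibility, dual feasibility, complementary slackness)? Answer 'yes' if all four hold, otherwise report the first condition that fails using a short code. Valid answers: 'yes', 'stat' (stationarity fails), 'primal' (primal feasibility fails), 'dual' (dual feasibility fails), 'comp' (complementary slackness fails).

Gradient of f: grad f(x) = Q x + c = (6, -8)
Constraint values g_i(x) = a_i^T x - b_i:
  g_1((1, 3)) = 0
Stationarity residual: grad f(x) + sum_i lambda_i a_i = (2, -2)
  -> stationarity FAILS
Primal feasibility (all g_i <= 0): OK
Dual feasibility (all lambda_i >= 0): OK
Complementary slackness (lambda_i * g_i(x) = 0 for all i): OK

Verdict: the first failing condition is stationarity -> stat.

stat


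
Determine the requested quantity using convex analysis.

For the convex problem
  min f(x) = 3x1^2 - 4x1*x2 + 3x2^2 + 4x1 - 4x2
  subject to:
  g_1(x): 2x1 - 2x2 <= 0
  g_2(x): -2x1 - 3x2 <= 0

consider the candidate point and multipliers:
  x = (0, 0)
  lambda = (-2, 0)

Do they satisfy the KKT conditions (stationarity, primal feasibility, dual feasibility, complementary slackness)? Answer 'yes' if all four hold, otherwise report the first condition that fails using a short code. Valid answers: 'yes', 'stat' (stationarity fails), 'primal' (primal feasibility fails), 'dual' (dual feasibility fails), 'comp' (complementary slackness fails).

Gradient of f: grad f(x) = Q x + c = (4, -4)
Constraint values g_i(x) = a_i^T x - b_i:
  g_1((0, 0)) = 0
  g_2((0, 0)) = 0
Stationarity residual: grad f(x) + sum_i lambda_i a_i = (0, 0)
  -> stationarity OK
Primal feasibility (all g_i <= 0): OK
Dual feasibility (all lambda_i >= 0): FAILS
Complementary slackness (lambda_i * g_i(x) = 0 for all i): OK

Verdict: the first failing condition is dual_feasibility -> dual.

dual


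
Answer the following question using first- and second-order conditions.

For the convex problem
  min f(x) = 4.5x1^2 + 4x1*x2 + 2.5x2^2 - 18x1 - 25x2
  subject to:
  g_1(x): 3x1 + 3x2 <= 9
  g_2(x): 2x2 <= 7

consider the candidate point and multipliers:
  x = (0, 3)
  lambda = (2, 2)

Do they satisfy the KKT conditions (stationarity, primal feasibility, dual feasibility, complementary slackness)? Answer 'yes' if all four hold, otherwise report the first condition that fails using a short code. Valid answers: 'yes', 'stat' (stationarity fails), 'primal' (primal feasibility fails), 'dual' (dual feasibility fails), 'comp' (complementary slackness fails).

Gradient of f: grad f(x) = Q x + c = (-6, -10)
Constraint values g_i(x) = a_i^T x - b_i:
  g_1((0, 3)) = 0
  g_2((0, 3)) = -1
Stationarity residual: grad f(x) + sum_i lambda_i a_i = (0, 0)
  -> stationarity OK
Primal feasibility (all g_i <= 0): OK
Dual feasibility (all lambda_i >= 0): OK
Complementary slackness (lambda_i * g_i(x) = 0 for all i): FAILS

Verdict: the first failing condition is complementary_slackness -> comp.

comp


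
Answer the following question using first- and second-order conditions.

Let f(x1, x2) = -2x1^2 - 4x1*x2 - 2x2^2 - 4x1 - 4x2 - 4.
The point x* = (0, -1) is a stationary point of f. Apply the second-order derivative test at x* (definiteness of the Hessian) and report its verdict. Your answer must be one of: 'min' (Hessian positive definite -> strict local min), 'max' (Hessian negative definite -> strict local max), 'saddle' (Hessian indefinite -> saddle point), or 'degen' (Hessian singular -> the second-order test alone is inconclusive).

Compute the Hessian H = grad^2 f:
  H = [[-4, -4], [-4, -4]]
Verify stationarity: grad f(x*) = H x* + g = (0, 0).
Eigenvalues of H: -8, 0.
H has a zero eigenvalue (singular; negative semidefinite but not definite), so H is neither positive definite, negative definite, nor indefinite. The second-order test alone is inconclusive -> degen.
(Indeed, f is constant along the null direction of H through x*, so x* is not a strict local extremum.)

degen


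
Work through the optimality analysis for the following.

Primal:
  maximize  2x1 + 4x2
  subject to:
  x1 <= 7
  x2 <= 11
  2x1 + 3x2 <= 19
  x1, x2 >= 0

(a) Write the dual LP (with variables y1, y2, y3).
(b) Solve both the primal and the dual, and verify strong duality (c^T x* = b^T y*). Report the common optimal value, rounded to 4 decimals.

The standard primal-dual pair for 'max c^T x s.t. A x <= b, x >= 0' is:
  Dual:  min b^T y  s.t.  A^T y >= c,  y >= 0.

So the dual LP is:
  minimize  7y1 + 11y2 + 19y3
  subject to:
    y1 + 2y3 >= 2
    y2 + 3y3 >= 4
    y1, y2, y3 >= 0

Solving the primal: x* = (0, 6.3333).
  primal value c^T x* = 25.3333.
Solving the dual: y* = (0, 0, 1.3333).
  dual value b^T y* = 25.3333.
Strong duality: c^T x* = b^T y*. Confirmed.

25.3333


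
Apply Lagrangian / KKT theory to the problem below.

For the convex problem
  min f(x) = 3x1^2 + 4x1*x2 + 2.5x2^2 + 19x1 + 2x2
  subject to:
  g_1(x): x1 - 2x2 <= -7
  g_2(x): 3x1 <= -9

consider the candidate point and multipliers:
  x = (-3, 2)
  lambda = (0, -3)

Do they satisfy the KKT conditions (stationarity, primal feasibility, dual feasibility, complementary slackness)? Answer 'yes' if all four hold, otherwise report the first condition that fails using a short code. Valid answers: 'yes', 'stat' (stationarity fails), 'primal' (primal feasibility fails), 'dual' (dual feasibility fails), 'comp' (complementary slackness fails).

Gradient of f: grad f(x) = Q x + c = (9, 0)
Constraint values g_i(x) = a_i^T x - b_i:
  g_1((-3, 2)) = 0
  g_2((-3, 2)) = 0
Stationarity residual: grad f(x) + sum_i lambda_i a_i = (0, 0)
  -> stationarity OK
Primal feasibility (all g_i <= 0): OK
Dual feasibility (all lambda_i >= 0): FAILS
Complementary slackness (lambda_i * g_i(x) = 0 for all i): OK

Verdict: the first failing condition is dual_feasibility -> dual.

dual


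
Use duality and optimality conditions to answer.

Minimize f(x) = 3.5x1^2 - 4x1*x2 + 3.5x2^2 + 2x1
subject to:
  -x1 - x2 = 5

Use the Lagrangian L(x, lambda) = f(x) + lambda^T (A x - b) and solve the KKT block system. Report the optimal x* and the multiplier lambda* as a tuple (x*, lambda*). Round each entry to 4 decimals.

Form the Lagrangian:
  L(x, lambda) = (1/2) x^T Q x + c^T x + lambda^T (A x - b)
Stationarity (grad_x L = 0): Q x + c + A^T lambda = 0.
Primal feasibility: A x = b.

This gives the KKT block system:
  [ Q   A^T ] [ x     ]   [-c ]
  [ A    0  ] [ lambda ] = [ b ]

Solving the linear system:
  x*      = (-2.5909, -2.4091)
  lambda* = (-6.5)
  f(x*)   = 13.6591

x* = (-2.5909, -2.4091), lambda* = (-6.5)


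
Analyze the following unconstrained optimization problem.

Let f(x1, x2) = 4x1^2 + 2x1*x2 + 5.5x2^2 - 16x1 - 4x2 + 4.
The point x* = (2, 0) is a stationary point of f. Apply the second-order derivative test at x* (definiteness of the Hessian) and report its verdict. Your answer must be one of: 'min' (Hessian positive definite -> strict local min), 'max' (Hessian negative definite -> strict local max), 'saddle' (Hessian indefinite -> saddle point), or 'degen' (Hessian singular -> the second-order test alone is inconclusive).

Compute the Hessian H = grad^2 f:
  H = [[8, 2], [2, 11]]
Verify stationarity: grad f(x*) = H x* + g = (0, 0).
Eigenvalues of H: 7, 12.
Both eigenvalues > 0, so H is positive definite -> x* is a strict local min.

min


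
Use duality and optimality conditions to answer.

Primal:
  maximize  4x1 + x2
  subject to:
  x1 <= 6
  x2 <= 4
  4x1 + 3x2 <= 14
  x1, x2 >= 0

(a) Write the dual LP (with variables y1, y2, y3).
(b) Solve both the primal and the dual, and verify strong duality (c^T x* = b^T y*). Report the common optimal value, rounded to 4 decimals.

The standard primal-dual pair for 'max c^T x s.t. A x <= b, x >= 0' is:
  Dual:  min b^T y  s.t.  A^T y >= c,  y >= 0.

So the dual LP is:
  minimize  6y1 + 4y2 + 14y3
  subject to:
    y1 + 4y3 >= 4
    y2 + 3y3 >= 1
    y1, y2, y3 >= 0

Solving the primal: x* = (3.5, 0).
  primal value c^T x* = 14.
Solving the dual: y* = (0, 0, 1).
  dual value b^T y* = 14.
Strong duality: c^T x* = b^T y*. Confirmed.

14


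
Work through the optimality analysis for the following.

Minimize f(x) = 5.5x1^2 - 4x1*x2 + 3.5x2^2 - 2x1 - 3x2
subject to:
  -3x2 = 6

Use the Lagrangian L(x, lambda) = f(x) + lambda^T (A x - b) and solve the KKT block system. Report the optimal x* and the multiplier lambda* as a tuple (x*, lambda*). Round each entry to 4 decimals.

Form the Lagrangian:
  L(x, lambda) = (1/2) x^T Q x + c^T x + lambda^T (A x - b)
Stationarity (grad_x L = 0): Q x + c + A^T lambda = 0.
Primal feasibility: A x = b.

This gives the KKT block system:
  [ Q   A^T ] [ x     ]   [-c ]
  [ A    0  ] [ lambda ] = [ b ]

Solving the linear system:
  x*      = (-0.5455, -2)
  lambda* = (-4.9394)
  f(x*)   = 18.3636

x* = (-0.5455, -2), lambda* = (-4.9394)


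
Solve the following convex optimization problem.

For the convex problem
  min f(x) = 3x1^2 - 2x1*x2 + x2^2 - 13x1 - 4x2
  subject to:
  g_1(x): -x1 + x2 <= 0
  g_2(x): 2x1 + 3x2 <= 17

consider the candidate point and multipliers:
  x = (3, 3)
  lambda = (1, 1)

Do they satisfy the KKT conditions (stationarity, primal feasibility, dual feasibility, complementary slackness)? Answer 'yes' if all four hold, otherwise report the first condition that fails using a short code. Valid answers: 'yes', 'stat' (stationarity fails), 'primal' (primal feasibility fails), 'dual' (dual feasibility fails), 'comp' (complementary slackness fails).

Gradient of f: grad f(x) = Q x + c = (-1, -4)
Constraint values g_i(x) = a_i^T x - b_i:
  g_1((3, 3)) = 0
  g_2((3, 3)) = -2
Stationarity residual: grad f(x) + sum_i lambda_i a_i = (0, 0)
  -> stationarity OK
Primal feasibility (all g_i <= 0): OK
Dual feasibility (all lambda_i >= 0): OK
Complementary slackness (lambda_i * g_i(x) = 0 for all i): FAILS

Verdict: the first failing condition is complementary_slackness -> comp.

comp


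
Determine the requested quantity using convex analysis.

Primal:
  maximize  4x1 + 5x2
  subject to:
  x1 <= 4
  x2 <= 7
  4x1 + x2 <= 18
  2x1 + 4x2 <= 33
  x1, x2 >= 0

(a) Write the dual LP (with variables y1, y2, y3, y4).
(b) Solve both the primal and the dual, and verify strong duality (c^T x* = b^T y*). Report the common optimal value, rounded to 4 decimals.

The standard primal-dual pair for 'max c^T x s.t. A x <= b, x >= 0' is:
  Dual:  min b^T y  s.t.  A^T y >= c,  y >= 0.

So the dual LP is:
  minimize  4y1 + 7y2 + 18y3 + 33y4
  subject to:
    y1 + 4y3 + 2y4 >= 4
    y2 + y3 + 4y4 >= 5
    y1, y2, y3, y4 >= 0

Solving the primal: x* = (2.7857, 6.8571).
  primal value c^T x* = 45.4286.
Solving the dual: y* = (0, 0, 0.4286, 1.1429).
  dual value b^T y* = 45.4286.
Strong duality: c^T x* = b^T y*. Confirmed.

45.4286


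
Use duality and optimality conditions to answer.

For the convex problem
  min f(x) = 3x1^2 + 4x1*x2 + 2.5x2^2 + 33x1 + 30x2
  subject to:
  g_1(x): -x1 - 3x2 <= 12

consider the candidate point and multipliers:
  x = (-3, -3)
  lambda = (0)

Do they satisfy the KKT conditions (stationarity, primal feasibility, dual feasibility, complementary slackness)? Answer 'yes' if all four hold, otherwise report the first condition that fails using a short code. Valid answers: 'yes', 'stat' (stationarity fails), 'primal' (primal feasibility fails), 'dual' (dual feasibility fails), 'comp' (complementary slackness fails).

Gradient of f: grad f(x) = Q x + c = (3, 3)
Constraint values g_i(x) = a_i^T x - b_i:
  g_1((-3, -3)) = 0
Stationarity residual: grad f(x) + sum_i lambda_i a_i = (3, 3)
  -> stationarity FAILS
Primal feasibility (all g_i <= 0): OK
Dual feasibility (all lambda_i >= 0): OK
Complementary slackness (lambda_i * g_i(x) = 0 for all i): OK

Verdict: the first failing condition is stationarity -> stat.

stat


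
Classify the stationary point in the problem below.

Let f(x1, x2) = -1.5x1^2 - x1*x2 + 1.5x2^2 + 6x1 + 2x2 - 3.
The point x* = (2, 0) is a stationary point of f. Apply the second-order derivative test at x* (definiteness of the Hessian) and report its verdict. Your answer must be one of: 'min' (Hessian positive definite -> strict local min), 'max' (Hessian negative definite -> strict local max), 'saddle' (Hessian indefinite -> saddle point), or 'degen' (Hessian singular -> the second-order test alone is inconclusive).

Compute the Hessian H = grad^2 f:
  H = [[-3, -1], [-1, 3]]
Verify stationarity: grad f(x*) = H x* + g = (0, 0).
Eigenvalues of H: -3.1623, 3.1623.
Eigenvalues have mixed signs, so H is indefinite -> x* is a saddle point.

saddle


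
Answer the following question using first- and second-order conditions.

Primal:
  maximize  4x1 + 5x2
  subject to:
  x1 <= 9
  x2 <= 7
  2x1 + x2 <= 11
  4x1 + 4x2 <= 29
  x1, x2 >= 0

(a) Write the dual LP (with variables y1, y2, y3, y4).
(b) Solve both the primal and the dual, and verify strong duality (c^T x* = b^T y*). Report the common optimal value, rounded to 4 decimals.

The standard primal-dual pair for 'max c^T x s.t. A x <= b, x >= 0' is:
  Dual:  min b^T y  s.t.  A^T y >= c,  y >= 0.

So the dual LP is:
  minimize  9y1 + 7y2 + 11y3 + 29y4
  subject to:
    y1 + 2y3 + 4y4 >= 4
    y2 + y3 + 4y4 >= 5
    y1, y2, y3, y4 >= 0

Solving the primal: x* = (0.25, 7).
  primal value c^T x* = 36.
Solving the dual: y* = (0, 1, 0, 1).
  dual value b^T y* = 36.
Strong duality: c^T x* = b^T y*. Confirmed.

36


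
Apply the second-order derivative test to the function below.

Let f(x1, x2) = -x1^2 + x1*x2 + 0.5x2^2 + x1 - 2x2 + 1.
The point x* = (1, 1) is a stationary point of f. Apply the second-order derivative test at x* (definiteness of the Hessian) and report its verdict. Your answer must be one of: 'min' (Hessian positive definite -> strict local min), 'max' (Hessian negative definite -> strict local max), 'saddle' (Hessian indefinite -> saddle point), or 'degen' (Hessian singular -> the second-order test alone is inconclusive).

Compute the Hessian H = grad^2 f:
  H = [[-2, 1], [1, 1]]
Verify stationarity: grad f(x*) = H x* + g = (0, 0).
Eigenvalues of H: -2.3028, 1.3028.
Eigenvalues have mixed signs, so H is indefinite -> x* is a saddle point.

saddle


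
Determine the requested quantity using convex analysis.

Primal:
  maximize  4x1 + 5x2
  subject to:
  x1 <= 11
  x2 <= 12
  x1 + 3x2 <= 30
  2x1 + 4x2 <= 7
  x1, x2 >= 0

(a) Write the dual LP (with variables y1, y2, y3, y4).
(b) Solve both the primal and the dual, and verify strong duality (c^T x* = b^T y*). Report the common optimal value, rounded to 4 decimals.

The standard primal-dual pair for 'max c^T x s.t. A x <= b, x >= 0' is:
  Dual:  min b^T y  s.t.  A^T y >= c,  y >= 0.

So the dual LP is:
  minimize  11y1 + 12y2 + 30y3 + 7y4
  subject to:
    y1 + y3 + 2y4 >= 4
    y2 + 3y3 + 4y4 >= 5
    y1, y2, y3, y4 >= 0

Solving the primal: x* = (3.5, 0).
  primal value c^T x* = 14.
Solving the dual: y* = (0, 0, 0, 2).
  dual value b^T y* = 14.
Strong duality: c^T x* = b^T y*. Confirmed.

14


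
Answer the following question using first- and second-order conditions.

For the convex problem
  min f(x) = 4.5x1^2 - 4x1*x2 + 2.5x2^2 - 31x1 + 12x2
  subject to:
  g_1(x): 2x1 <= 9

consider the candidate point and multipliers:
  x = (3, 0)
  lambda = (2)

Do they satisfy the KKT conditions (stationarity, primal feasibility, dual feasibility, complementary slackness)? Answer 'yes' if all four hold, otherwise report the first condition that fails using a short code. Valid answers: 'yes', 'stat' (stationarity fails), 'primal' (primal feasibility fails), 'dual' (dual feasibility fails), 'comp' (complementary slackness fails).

Gradient of f: grad f(x) = Q x + c = (-4, 0)
Constraint values g_i(x) = a_i^T x - b_i:
  g_1((3, 0)) = -3
Stationarity residual: grad f(x) + sum_i lambda_i a_i = (0, 0)
  -> stationarity OK
Primal feasibility (all g_i <= 0): OK
Dual feasibility (all lambda_i >= 0): OK
Complementary slackness (lambda_i * g_i(x) = 0 for all i): FAILS

Verdict: the first failing condition is complementary_slackness -> comp.

comp


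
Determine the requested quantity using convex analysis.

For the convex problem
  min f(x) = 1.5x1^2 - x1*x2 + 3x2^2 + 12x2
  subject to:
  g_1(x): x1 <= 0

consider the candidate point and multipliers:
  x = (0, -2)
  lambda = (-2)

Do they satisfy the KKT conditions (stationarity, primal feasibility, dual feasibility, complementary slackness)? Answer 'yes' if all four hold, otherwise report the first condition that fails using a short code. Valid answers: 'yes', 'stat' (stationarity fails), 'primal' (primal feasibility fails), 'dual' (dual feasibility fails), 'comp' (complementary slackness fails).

Gradient of f: grad f(x) = Q x + c = (2, 0)
Constraint values g_i(x) = a_i^T x - b_i:
  g_1((0, -2)) = 0
Stationarity residual: grad f(x) + sum_i lambda_i a_i = (0, 0)
  -> stationarity OK
Primal feasibility (all g_i <= 0): OK
Dual feasibility (all lambda_i >= 0): FAILS
Complementary slackness (lambda_i * g_i(x) = 0 for all i): OK

Verdict: the first failing condition is dual_feasibility -> dual.

dual


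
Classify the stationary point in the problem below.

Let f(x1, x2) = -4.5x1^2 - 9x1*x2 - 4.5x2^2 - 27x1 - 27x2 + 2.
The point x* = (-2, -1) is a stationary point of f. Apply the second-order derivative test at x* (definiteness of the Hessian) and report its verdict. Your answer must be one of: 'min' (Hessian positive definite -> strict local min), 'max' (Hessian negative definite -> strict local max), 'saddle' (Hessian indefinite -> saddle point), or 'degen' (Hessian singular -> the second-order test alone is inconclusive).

Compute the Hessian H = grad^2 f:
  H = [[-9, -9], [-9, -9]]
Verify stationarity: grad f(x*) = H x* + g = (0, 0).
Eigenvalues of H: -18, 0.
H has a zero eigenvalue (singular; negative semidefinite but not definite), so H is neither positive definite, negative definite, nor indefinite. The second-order test alone is inconclusive -> degen.
(Indeed, f is constant along the null direction of H through x*, so x* is not a strict local extremum.)

degen


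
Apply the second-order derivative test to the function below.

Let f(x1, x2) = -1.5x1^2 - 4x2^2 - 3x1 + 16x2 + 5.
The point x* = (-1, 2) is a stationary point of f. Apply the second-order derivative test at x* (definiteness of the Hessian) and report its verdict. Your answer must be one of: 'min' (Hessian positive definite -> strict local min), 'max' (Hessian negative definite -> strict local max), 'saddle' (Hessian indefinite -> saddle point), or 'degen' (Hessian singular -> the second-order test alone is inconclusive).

Compute the Hessian H = grad^2 f:
  H = [[-3, 0], [0, -8]]
Verify stationarity: grad f(x*) = H x* + g = (0, 0).
Eigenvalues of H: -8, -3.
Both eigenvalues < 0, so H is negative definite -> x* is a strict local max.

max


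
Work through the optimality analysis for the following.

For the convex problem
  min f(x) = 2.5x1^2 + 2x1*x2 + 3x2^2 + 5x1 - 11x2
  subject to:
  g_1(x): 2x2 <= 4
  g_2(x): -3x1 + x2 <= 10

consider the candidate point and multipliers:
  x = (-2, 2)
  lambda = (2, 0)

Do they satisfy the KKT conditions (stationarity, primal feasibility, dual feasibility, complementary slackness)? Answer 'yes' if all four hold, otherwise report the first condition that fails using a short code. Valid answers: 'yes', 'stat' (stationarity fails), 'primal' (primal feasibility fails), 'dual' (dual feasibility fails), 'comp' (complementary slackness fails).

Gradient of f: grad f(x) = Q x + c = (-1, -3)
Constraint values g_i(x) = a_i^T x - b_i:
  g_1((-2, 2)) = 0
  g_2((-2, 2)) = -2
Stationarity residual: grad f(x) + sum_i lambda_i a_i = (-1, 1)
  -> stationarity FAILS
Primal feasibility (all g_i <= 0): OK
Dual feasibility (all lambda_i >= 0): OK
Complementary slackness (lambda_i * g_i(x) = 0 for all i): OK

Verdict: the first failing condition is stationarity -> stat.

stat
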